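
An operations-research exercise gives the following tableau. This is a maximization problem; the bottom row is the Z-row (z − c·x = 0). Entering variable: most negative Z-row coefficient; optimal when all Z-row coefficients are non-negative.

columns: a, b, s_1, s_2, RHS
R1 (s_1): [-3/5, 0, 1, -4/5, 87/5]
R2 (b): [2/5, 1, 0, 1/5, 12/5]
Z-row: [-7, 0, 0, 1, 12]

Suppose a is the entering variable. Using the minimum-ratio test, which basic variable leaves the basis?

Column a entries and ratios — s_1: -3/5 ≤ 0, skip; b: (12/5)/(2/5) = 6.
Smallest ratio is 6 in the row of b, so b leaves.

b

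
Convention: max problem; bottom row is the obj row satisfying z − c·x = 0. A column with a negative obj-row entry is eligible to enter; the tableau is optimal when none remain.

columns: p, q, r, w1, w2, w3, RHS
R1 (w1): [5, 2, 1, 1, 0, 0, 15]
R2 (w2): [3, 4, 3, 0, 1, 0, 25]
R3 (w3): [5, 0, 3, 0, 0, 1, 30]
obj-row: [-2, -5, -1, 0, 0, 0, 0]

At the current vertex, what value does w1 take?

15

w1 is basic (row 1); its value is the RHS of that row, 15.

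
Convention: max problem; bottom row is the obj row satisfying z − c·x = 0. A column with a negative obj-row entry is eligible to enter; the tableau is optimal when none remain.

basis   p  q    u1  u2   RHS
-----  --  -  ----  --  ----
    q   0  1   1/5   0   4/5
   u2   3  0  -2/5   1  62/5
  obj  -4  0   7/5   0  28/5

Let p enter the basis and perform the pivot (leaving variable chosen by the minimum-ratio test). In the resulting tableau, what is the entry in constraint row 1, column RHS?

Ratio test on column p — row 1: entry 0 ≤ 0; row 2: (62/5)/3 = 62/15. Minimum is 62/15 at row 2 (u2 leaves); pivot element 3.
Divide row 2 by 3; eliminate column p from the other rows.
Row 1 update in column RHS: 4/5 − 0·(62/15) = 4/5.

4/5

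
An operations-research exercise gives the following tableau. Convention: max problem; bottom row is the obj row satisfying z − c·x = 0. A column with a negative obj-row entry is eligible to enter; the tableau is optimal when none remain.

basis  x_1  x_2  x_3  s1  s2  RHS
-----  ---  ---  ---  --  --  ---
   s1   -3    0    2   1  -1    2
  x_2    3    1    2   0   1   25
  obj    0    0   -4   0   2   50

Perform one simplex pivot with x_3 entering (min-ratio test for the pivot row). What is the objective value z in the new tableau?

Ratio test on column x_3 — row 1: 2/2 = 1; row 2: 25/2 = 25/2. Minimum is 1 at row 1 (s1 leaves); pivot element 2.
Pivot on row 1; the obj-row RHS becomes 50 − (-4)·1 = 54.

54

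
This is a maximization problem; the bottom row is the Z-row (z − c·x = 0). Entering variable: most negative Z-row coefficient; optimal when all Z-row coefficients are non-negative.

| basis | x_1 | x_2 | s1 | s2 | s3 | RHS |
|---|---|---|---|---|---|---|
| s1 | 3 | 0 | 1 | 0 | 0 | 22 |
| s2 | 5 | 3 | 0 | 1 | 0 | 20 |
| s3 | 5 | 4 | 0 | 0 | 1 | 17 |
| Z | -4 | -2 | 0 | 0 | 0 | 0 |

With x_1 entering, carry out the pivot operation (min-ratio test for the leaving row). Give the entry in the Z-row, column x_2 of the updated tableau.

Ratio test on column x_1 — row 1: 22/3 = 22/3; row 2: 20/5 = 4; row 3: 17/5 = 17/5. Minimum is 17/5 at row 3 (s3 leaves); pivot element 5.
Divide row 3 by 5; eliminate column x_1 from the other rows.
Z-row update in column x_2: -2 − (-4)·(4/5) = 6/5.

6/5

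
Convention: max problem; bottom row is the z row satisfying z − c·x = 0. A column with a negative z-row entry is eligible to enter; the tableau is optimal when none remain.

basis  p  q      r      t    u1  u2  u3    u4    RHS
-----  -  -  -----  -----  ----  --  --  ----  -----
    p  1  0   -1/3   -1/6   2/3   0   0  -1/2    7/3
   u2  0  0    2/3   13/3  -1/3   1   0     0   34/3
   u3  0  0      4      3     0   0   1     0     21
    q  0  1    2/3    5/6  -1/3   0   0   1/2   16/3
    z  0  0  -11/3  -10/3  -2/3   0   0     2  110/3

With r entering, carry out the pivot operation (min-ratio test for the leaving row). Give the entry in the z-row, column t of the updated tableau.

-7/12

Ratio test on column r — row 1: entry -1/3 ≤ 0; row 2: (34/3)/(2/3) = 17; row 3: 21/4 = 21/4; row 4: (16/3)/(2/3) = 8. Minimum is 21/4 at row 3 (u3 leaves); pivot element 4.
Divide row 3 by 4; eliminate column r from the other rows.
z-row update in column t: -10/3 − (-11/3)·(3/4) = -7/12.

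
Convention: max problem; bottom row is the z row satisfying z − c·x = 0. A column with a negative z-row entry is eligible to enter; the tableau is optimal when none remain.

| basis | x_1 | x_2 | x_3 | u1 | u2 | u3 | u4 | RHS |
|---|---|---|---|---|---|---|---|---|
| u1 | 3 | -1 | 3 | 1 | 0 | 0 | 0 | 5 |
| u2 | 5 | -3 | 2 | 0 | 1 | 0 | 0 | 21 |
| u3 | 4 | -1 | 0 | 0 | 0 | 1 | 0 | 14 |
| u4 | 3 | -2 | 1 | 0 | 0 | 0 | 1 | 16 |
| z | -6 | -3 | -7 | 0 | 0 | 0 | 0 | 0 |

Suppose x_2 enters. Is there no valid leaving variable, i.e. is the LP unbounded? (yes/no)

Every constraint-row entry in column x_2 is ≤ 0, so increasing x_2 is unbounded.

yes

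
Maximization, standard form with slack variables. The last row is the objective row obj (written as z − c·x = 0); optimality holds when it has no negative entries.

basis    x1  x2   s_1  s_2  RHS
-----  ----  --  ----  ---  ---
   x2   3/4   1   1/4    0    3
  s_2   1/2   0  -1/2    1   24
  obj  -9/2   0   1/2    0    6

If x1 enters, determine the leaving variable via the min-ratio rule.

Column x1 entries and ratios — x2: 3/(3/4) = 4; s_2: 24/(1/2) = 48.
Smallest ratio is 4 in the row of x2, so x2 leaves.

x2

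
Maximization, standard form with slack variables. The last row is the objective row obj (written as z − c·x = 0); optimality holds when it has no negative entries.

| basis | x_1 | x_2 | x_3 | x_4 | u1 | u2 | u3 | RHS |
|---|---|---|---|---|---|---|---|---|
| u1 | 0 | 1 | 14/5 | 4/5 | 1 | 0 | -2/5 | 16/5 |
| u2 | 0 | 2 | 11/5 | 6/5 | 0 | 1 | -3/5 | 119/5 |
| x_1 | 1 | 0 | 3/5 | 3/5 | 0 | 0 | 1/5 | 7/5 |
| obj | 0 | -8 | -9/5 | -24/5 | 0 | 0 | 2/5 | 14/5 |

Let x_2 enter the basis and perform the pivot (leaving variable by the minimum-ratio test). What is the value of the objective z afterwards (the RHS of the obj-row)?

Ratio test on column x_2 — row 1: (16/5)/1 = 16/5; row 2: (119/5)/2 = 119/10; row 3: entry 0 ≤ 0. Minimum is 16/5 at row 1 (u1 leaves); pivot element 1.
Pivot on row 1; the obj-row RHS becomes 14/5 − (-8)·(16/5) = 142/5.

142/5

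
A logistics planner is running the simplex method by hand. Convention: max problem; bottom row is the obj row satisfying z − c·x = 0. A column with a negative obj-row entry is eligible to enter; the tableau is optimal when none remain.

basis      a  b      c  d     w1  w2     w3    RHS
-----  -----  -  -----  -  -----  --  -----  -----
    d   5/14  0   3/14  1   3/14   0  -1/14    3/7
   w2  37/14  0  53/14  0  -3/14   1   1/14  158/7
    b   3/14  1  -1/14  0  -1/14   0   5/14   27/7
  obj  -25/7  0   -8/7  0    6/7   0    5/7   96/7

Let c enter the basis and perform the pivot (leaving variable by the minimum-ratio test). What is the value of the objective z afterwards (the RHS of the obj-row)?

Ratio test on column c — row 1: (3/7)/(3/14) = 2; row 2: (158/7)/(53/14) = 316/53; row 3: entry -1/14 ≤ 0. Minimum is 2 at row 1 (d leaves); pivot element 3/14.
Pivot on row 1; the obj-row RHS becomes 96/7 − (-8/7)·2 = 16.

16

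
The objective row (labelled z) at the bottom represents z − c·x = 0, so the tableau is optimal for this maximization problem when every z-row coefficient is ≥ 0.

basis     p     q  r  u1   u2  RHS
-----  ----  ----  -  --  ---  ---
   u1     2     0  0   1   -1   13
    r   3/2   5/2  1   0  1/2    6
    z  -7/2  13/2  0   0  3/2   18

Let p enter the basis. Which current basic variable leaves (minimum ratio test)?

r

Column p entries and ratios — u1: 13/2 = 13/2; r: 6/(3/2) = 4.
Smallest ratio is 4 in the row of r, so r leaves.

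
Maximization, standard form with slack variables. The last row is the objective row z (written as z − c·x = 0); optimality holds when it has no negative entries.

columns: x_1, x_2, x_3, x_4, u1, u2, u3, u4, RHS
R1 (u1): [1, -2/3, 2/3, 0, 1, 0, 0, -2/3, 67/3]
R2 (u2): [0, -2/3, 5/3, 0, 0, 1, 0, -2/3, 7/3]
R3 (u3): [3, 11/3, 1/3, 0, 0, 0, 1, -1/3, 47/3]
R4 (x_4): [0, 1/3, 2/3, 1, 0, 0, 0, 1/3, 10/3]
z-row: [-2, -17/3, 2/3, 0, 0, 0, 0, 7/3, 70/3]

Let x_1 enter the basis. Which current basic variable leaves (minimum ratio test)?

Column x_1 entries and ratios — u1: (67/3)/1 = 67/3; u2: 0 ≤ 0, skip; u3: (47/3)/3 = 47/9; x_4: 0 ≤ 0, skip.
Smallest ratio is 47/9 in the row of u3, so u3 leaves.

u3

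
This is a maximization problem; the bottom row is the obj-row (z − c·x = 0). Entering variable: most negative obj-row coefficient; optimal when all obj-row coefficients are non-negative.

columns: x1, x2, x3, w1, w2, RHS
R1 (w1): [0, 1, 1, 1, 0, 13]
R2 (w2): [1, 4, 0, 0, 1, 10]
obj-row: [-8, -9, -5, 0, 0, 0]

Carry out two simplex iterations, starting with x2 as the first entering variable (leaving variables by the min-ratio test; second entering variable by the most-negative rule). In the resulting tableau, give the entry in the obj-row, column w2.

8

Ratio test on column x2 — row 1: 13/1 = 13; row 2: 10/4 = 5/2. Minimum is 5/2 at row 2 (w2 leaves); pivot element 4.
Divide row 2 by 4; eliminate column x2 from the other rows.
Second iteration: most negative obj-row entry is -23/4 in column x1, so x1 enters.
Ratio test on column x1 — row 1: entry -1/4 ≤ 0; row 2: (5/2)/(1/4) = 10. Minimum is 10 at row 2 (x2 leaves); pivot element 1/4.
Divide row 2 by 1/4; eliminate column x1 from the other rows.
After both pivots, the entry at the obj-row, column w2 is 8.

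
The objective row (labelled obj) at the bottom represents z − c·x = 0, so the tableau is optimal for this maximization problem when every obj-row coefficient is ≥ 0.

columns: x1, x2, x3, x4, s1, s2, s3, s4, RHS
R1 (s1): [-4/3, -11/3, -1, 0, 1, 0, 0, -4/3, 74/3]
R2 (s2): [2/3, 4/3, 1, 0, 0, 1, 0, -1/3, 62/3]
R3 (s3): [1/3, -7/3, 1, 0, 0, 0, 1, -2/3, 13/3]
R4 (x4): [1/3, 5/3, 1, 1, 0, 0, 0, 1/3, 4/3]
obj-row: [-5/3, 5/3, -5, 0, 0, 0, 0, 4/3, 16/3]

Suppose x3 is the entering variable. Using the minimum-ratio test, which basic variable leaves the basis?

Column x3 entries and ratios — s1: -1 ≤ 0, skip; s2: (62/3)/1 = 62/3; s3: (13/3)/1 = 13/3; x4: (4/3)/1 = 4/3.
Smallest ratio is 4/3 in the row of x4, so x4 leaves.

x4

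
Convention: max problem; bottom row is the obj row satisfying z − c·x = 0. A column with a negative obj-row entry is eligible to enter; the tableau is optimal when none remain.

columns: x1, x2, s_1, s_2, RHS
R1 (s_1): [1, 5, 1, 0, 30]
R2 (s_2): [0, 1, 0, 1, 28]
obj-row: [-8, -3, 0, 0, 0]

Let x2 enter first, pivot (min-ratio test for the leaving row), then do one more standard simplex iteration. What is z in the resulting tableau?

240

Ratio test on column x2 — row 1: 30/5 = 6; row 2: 28/1 = 28. Minimum is 6 at row 1 (s_1 leaves); pivot element 5.
Pivot on row 1; the obj-row RHS becomes 0 − (-3)·6 = 18.
Next entering variable (most negative obj-row entry -37/5): x1.
Ratio test on column x1 — row 1: 6/(1/5) = 30; row 2: entry -1/5 ≤ 0. Minimum is 30 at row 1 (x2 leaves); pivot element 1/5.
After the second pivot the obj-row RHS is 18 − (-37/5)·30 = 240.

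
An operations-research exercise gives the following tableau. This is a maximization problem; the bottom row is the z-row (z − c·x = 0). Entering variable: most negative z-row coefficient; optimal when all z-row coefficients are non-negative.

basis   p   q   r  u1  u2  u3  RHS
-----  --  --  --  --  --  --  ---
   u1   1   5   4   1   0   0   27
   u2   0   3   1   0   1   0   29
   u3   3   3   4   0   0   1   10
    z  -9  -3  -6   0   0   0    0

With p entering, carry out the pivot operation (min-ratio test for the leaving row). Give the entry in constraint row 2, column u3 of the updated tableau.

Ratio test on column p — row 1: 27/1 = 27; row 2: entry 0 ≤ 0; row 3: 10/3 = 10/3. Minimum is 10/3 at row 3 (u3 leaves); pivot element 3.
Divide row 3 by 3; eliminate column p from the other rows.
Row 2 update in column u3: 0 − 0·(1/3) = 0.

0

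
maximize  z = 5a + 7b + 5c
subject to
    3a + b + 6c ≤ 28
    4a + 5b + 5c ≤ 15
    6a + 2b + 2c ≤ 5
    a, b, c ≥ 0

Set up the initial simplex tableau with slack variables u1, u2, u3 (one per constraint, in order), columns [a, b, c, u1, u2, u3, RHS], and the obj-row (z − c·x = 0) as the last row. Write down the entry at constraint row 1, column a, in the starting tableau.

3

Constraint 1 has coefficient 3 on a.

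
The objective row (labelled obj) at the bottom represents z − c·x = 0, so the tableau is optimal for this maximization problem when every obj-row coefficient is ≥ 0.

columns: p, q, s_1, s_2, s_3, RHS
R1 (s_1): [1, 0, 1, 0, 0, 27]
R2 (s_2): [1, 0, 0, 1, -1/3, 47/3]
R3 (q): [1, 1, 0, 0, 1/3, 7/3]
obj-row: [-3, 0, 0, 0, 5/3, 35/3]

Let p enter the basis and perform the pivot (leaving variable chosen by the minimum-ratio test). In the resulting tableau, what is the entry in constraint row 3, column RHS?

Ratio test on column p — row 1: 27/1 = 27; row 2: (47/3)/1 = 47/3; row 3: (7/3)/1 = 7/3. Minimum is 7/3 at row 3 (q leaves); pivot element 1.
Divide row 3 by 1; eliminate column p from the other rows.
In the new row 3, the RHS entry is the old entry divided by the pivot: (7/3)/1 = 7/3.

7/3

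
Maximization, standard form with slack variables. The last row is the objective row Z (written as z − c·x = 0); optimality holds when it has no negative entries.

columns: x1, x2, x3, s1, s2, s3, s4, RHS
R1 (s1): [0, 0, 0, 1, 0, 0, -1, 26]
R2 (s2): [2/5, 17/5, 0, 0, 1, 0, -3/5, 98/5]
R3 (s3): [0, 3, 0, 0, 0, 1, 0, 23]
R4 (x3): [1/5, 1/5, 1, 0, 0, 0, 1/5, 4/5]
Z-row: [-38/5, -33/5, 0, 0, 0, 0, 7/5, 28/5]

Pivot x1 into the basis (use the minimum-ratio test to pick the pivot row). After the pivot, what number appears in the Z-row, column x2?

Ratio test on column x1 — row 1: entry 0 ≤ 0; row 2: (98/5)/(2/5) = 49; row 3: entry 0 ≤ 0; row 4: (4/5)/(1/5) = 4. Minimum is 4 at row 4 (x3 leaves); pivot element 1/5.
Divide row 4 by 1/5; eliminate column x1 from the other rows.
Z-row update in column x2: -33/5 − (-38/5)·1 = 1.

1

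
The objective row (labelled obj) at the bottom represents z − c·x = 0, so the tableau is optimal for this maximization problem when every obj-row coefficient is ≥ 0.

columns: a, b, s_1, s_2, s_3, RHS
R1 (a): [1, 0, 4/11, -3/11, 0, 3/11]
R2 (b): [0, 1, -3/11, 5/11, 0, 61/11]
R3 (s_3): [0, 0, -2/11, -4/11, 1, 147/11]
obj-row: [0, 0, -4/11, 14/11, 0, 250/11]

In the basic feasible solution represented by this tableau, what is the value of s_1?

0

s_1 is not in the basis, so in the current basic feasible solution s_1 = 0.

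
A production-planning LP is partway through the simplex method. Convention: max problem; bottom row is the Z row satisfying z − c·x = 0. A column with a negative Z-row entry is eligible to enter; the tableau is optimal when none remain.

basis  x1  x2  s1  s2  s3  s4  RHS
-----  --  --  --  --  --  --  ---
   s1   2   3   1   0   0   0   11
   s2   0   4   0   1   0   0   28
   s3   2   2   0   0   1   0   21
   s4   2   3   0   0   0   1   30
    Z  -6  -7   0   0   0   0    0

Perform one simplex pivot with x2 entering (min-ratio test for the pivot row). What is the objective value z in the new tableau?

Ratio test on column x2 — row 1: 11/3 = 11/3; row 2: 28/4 = 7; row 3: 21/2 = 21/2; row 4: 30/3 = 10. Minimum is 11/3 at row 1 (s1 leaves); pivot element 3.
Pivot on row 1; the Z-row RHS becomes 0 − (-7)·(11/3) = 77/3.

77/3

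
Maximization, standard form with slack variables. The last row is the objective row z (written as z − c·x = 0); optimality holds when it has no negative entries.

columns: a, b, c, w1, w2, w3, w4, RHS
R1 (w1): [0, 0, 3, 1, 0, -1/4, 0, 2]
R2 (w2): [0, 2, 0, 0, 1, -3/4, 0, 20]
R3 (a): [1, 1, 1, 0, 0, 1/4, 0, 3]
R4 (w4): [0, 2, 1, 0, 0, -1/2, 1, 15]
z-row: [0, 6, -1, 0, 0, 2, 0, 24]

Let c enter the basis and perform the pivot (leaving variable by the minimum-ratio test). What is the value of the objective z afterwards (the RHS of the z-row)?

74/3

Ratio test on column c — row 1: 2/3 = 2/3; row 2: entry 0 ≤ 0; row 3: 3/1 = 3; row 4: 15/1 = 15. Minimum is 2/3 at row 1 (w1 leaves); pivot element 3.
Pivot on row 1; the z-row RHS becomes 24 − (-1)·(2/3) = 74/3.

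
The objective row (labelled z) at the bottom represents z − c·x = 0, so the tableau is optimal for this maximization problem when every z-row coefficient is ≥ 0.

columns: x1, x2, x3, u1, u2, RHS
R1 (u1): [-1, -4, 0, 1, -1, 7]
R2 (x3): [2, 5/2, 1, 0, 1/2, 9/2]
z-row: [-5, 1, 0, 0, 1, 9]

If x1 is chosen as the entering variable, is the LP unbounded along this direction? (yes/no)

Column x1 has positive entries in row(s) 2, so the ratio test bounds it — not unbounded.

no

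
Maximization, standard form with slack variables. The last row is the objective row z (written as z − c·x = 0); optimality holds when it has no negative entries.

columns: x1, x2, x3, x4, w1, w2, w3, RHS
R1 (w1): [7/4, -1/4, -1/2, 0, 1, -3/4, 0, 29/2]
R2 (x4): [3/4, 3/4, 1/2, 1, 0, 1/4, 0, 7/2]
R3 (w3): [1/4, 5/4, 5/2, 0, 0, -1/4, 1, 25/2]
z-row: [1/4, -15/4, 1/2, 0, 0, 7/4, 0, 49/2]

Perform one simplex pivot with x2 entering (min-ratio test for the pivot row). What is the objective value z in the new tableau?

42

Ratio test on column x2 — row 1: entry -1/4 ≤ 0; row 2: (7/2)/(3/4) = 14/3; row 3: (25/2)/(5/4) = 10. Minimum is 14/3 at row 2 (x4 leaves); pivot element 3/4.
Pivot on row 2; the z-row RHS becomes 49/2 − (-15/4)·(14/3) = 42.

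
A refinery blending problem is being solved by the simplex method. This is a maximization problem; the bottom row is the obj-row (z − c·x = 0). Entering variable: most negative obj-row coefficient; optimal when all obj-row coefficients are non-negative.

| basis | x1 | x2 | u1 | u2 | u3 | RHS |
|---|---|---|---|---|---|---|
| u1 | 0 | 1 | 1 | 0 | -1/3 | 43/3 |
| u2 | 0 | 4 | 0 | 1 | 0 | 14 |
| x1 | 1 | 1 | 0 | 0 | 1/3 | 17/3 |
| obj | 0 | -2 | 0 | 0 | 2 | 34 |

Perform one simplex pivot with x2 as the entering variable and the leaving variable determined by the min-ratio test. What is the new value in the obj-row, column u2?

1/2

Ratio test on column x2 — row 1: (43/3)/1 = 43/3; row 2: 14/4 = 7/2; row 3: (17/3)/1 = 17/3. Minimum is 7/2 at row 2 (u2 leaves); pivot element 4.
Divide row 2 by 4; eliminate column x2 from the other rows.
obj-row update in column u2: 0 − (-2)·(1/4) = 1/2.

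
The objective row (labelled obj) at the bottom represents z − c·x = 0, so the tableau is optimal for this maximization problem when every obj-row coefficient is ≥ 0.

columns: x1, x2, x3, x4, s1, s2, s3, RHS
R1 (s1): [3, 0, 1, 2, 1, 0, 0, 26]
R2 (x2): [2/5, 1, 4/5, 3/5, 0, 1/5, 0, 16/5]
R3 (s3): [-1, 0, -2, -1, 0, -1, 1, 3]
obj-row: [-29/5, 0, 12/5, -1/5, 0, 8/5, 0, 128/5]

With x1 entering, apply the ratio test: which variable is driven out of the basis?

x2

Column x1 entries and ratios — s1: 26/3 = 26/3; x2: (16/5)/(2/5) = 8; s3: -1 ≤ 0, skip.
Smallest ratio is 8 in the row of x2, so x2 leaves.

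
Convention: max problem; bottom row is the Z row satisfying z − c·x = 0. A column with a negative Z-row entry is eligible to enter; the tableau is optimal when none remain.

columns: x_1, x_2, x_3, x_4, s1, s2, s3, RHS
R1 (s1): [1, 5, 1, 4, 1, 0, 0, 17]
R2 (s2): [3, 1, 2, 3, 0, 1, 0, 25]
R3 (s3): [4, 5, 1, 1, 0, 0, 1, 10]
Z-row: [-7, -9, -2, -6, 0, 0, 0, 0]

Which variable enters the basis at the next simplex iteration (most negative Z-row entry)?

x_2

Negative Z-row entries: x_1: -7, x_2: -9, x_3: -2, x_4: -6.
The most negative is -9 in column x_2, so x_2 enters.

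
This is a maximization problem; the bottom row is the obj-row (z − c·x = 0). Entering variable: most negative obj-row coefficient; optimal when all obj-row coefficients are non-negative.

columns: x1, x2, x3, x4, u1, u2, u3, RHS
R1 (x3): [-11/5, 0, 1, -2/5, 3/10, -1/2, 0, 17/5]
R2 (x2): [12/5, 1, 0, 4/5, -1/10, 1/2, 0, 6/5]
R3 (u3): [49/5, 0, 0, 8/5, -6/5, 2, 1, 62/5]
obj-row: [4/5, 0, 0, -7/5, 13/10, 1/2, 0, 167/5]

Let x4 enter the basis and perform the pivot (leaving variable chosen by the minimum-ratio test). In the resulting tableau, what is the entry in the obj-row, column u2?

Ratio test on column x4 — row 1: entry -2/5 ≤ 0; row 2: (6/5)/(4/5) = 3/2; row 3: (62/5)/(8/5) = 31/4. Minimum is 3/2 at row 2 (x2 leaves); pivot element 4/5.
Divide row 2 by 4/5; eliminate column x4 from the other rows.
obj-row update in column u2: 1/2 − (-7/5)·(5/8) = 11/8.

11/8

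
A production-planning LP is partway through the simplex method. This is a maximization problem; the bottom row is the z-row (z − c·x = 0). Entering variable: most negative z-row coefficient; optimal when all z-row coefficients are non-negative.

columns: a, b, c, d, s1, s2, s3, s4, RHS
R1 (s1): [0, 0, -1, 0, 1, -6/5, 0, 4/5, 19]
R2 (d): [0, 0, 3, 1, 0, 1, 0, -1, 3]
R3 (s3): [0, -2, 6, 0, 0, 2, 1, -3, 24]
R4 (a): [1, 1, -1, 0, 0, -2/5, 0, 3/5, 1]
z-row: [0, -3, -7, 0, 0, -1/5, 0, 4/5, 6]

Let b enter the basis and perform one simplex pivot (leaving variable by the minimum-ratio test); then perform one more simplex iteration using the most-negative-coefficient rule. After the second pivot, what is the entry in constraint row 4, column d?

1/3

Ratio test on column b — row 1: entry 0 ≤ 0; row 2: entry 0 ≤ 0; row 3: entry -2 ≤ 0; row 4: 1/1 = 1. Minimum is 1 at row 4 (a leaves); pivot element 1.
Divide row 4 by 1; eliminate column b from the other rows.
Second iteration: most negative z-row entry is -10 in column c, so c enters.
Ratio test on column c — row 1: entry -1 ≤ 0; row 2: 3/3 = 1; row 3: 26/4 = 13/2; row 4: entry -1 ≤ 0. Minimum is 1 at row 2 (d leaves); pivot element 3.
Divide row 2 by 3; eliminate column c from the other rows.
After both pivots, the entry at constraint row 4, column d is 1/3.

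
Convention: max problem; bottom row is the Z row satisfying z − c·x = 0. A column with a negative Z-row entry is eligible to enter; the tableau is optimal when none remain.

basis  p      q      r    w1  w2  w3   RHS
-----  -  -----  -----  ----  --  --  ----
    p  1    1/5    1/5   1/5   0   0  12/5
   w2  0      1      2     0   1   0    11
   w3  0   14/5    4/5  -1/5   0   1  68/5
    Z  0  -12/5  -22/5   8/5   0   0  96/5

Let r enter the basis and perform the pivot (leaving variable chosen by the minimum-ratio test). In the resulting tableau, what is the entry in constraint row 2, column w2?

Ratio test on column r — row 1: (12/5)/(1/5) = 12; row 2: 11/2 = 11/2; row 3: (68/5)/(4/5) = 17. Minimum is 11/2 at row 2 (w2 leaves); pivot element 2.
Divide row 2 by 2; eliminate column r from the other rows.
In the new row 2, the w2 entry is the old entry divided by the pivot: 1/2 = 1/2.

1/2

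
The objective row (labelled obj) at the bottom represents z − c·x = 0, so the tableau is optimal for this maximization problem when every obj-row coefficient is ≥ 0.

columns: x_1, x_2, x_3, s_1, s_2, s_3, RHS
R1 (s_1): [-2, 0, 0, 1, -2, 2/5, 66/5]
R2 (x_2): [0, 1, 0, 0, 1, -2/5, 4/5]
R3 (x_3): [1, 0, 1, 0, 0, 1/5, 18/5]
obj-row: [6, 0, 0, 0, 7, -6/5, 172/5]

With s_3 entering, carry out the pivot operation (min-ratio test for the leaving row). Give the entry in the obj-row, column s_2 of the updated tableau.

7

Ratio test on column s_3 — row 1: (66/5)/(2/5) = 33; row 2: entry -2/5 ≤ 0; row 3: (18/5)/(1/5) = 18. Minimum is 18 at row 3 (x_3 leaves); pivot element 1/5.
Divide row 3 by 1/5; eliminate column s_3 from the other rows.
obj-row update in column s_2: 7 − (-6/5)·0 = 7.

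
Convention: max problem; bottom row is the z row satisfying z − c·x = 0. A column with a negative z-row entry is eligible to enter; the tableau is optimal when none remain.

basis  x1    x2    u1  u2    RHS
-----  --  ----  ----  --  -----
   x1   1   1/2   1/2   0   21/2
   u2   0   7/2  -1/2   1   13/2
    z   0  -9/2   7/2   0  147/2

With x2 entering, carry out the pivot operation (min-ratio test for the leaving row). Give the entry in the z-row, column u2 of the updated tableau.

Ratio test on column x2 — row 1: (21/2)/(1/2) = 21; row 2: (13/2)/(7/2) = 13/7. Minimum is 13/7 at row 2 (u2 leaves); pivot element 7/2.
Divide row 2 by 7/2; eliminate column x2 from the other rows.
z-row update in column u2: 0 − (-9/2)·(2/7) = 9/7.

9/7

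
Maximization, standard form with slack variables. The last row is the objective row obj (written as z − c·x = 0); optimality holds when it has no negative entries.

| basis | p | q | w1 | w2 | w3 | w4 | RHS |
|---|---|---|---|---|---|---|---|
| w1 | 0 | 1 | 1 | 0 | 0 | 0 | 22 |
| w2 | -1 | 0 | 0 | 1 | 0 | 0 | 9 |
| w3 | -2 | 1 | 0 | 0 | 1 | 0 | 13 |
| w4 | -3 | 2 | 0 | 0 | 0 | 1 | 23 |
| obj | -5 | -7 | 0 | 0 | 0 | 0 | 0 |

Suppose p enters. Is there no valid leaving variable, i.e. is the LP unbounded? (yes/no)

Every constraint-row entry in column p is ≤ 0, so increasing p is unbounded.

yes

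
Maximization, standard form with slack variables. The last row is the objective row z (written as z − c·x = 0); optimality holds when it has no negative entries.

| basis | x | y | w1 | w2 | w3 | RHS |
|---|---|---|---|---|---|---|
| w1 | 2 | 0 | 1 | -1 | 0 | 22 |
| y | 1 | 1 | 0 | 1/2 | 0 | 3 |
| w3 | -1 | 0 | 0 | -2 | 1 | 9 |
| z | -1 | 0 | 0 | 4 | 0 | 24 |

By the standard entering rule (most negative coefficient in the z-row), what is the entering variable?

x

Negative z-row entries: x: -1.
The most negative is -1 in column x, so x enters.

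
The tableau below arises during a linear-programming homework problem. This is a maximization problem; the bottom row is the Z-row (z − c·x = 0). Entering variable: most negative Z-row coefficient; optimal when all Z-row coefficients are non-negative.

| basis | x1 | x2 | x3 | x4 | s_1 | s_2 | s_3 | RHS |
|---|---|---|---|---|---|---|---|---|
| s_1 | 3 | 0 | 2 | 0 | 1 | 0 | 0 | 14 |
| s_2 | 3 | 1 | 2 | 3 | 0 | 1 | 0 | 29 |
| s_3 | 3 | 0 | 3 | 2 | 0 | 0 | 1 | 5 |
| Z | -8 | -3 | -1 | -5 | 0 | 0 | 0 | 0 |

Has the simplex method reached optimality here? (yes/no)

The Z-row has a negative entry -8 in column x1, so it is not optimal.

no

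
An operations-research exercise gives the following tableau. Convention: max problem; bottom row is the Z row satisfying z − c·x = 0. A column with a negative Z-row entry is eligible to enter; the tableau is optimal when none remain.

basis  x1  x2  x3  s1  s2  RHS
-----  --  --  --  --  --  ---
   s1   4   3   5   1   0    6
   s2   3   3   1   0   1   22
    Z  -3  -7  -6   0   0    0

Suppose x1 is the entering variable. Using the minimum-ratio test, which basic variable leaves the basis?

Column x1 entries and ratios — s1: 6/4 = 3/2; s2: 22/3 = 22/3.
Smallest ratio is 3/2 in the row of s1, so s1 leaves.

s1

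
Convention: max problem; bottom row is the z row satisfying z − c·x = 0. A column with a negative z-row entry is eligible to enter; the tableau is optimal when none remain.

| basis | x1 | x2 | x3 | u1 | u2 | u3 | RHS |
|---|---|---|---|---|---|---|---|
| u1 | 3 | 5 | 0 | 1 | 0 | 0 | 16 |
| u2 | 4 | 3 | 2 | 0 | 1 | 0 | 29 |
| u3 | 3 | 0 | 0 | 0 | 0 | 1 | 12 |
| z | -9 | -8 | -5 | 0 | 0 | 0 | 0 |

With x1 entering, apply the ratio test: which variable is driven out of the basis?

u3

Column x1 entries and ratios — u1: 16/3 = 16/3; u2: 29/4 = 29/4; u3: 12/3 = 4.
Smallest ratio is 4 in the row of u3, so u3 leaves.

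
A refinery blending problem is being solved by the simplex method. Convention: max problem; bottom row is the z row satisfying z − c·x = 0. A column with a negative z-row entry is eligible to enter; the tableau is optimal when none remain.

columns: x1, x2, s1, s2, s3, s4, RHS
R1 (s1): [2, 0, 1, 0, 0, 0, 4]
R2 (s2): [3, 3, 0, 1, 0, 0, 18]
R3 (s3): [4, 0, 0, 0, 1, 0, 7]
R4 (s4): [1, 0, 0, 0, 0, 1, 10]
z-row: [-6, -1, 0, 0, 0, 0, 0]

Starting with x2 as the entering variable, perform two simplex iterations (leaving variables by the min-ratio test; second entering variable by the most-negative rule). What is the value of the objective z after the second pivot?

Ratio test on column x2 — row 1: entry 0 ≤ 0; row 2: 18/3 = 6; row 3: entry 0 ≤ 0; row 4: entry 0 ≤ 0. Minimum is 6 at row 2 (s2 leaves); pivot element 3.
Pivot on row 2; the z-row RHS becomes 0 − (-1)·6 = 6.
Next entering variable (most negative z-row entry -5): x1.
Ratio test on column x1 — row 1: 4/2 = 2; row 2: 6/1 = 6; row 3: 7/4 = 7/4; row 4: 10/1 = 10. Minimum is 7/4 at row 3 (s3 leaves); pivot element 4.
After the second pivot the z-row RHS is 6 − (-5)·(7/4) = 59/4.

59/4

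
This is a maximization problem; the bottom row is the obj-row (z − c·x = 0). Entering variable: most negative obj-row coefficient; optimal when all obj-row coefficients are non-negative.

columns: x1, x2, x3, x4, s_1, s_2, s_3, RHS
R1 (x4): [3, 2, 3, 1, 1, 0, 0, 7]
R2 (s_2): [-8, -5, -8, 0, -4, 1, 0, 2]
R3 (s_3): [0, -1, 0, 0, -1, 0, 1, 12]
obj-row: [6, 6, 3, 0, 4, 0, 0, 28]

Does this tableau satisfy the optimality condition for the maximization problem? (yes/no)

Every obj-row coefficient is ≥ 0, so the tableau is optimal.

yes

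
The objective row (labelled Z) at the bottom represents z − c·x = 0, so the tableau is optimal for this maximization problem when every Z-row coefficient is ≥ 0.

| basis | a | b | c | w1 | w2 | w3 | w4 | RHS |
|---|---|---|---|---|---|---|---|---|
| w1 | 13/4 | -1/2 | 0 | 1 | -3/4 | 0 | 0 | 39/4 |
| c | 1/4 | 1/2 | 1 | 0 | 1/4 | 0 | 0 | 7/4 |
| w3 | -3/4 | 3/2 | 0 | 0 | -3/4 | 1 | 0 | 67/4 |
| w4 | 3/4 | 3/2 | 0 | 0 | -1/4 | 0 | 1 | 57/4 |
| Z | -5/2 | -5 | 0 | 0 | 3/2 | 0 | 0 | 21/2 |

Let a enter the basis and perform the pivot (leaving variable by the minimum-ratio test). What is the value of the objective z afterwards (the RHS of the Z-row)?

18

Ratio test on column a — row 1: (39/4)/(13/4) = 3; row 2: (7/4)/(1/4) = 7; row 3: entry -3/4 ≤ 0; row 4: (57/4)/(3/4) = 19. Minimum is 3 at row 1 (w1 leaves); pivot element 13/4.
Pivot on row 1; the Z-row RHS becomes 21/2 − (-5/2)·3 = 18.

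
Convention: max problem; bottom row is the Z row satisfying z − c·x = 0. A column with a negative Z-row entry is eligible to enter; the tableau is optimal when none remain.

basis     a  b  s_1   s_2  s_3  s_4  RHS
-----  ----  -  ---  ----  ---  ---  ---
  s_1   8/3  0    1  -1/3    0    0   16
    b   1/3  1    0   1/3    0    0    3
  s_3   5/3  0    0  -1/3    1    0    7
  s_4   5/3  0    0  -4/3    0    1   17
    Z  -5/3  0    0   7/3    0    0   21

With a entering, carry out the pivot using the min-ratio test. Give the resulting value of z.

Ratio test on column a — row 1: 16/(8/3) = 6; row 2: 3/(1/3) = 9; row 3: 7/(5/3) = 21/5; row 4: 17/(5/3) = 51/5. Minimum is 21/5 at row 3 (s_3 leaves); pivot element 5/3.
Pivot on row 3; the Z-row RHS becomes 21 − (-5/3)·(21/5) = 28.

28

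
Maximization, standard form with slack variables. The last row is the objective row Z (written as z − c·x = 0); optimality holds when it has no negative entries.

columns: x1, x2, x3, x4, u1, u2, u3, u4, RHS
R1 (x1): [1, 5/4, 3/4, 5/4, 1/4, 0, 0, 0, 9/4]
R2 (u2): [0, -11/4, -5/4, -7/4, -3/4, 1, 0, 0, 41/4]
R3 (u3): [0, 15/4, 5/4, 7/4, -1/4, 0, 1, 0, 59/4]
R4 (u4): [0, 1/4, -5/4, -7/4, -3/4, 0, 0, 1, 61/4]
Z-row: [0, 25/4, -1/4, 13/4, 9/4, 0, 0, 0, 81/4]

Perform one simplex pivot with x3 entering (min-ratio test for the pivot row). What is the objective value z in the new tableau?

Ratio test on column x3 — row 1: (9/4)/(3/4) = 3; row 2: entry -5/4 ≤ 0; row 3: (59/4)/(5/4) = 59/5; row 4: entry -5/4 ≤ 0. Minimum is 3 at row 1 (x1 leaves); pivot element 3/4.
Pivot on row 1; the Z-row RHS becomes 81/4 − (-1/4)·3 = 21.

21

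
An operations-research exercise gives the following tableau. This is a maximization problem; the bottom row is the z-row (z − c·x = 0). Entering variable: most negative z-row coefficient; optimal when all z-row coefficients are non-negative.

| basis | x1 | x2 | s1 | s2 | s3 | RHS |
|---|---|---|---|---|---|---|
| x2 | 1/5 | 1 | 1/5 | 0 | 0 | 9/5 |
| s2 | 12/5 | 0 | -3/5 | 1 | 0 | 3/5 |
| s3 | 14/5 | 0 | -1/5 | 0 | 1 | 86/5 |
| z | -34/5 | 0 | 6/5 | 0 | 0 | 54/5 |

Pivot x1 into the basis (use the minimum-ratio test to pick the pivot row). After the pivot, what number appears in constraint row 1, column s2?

-1/12

Ratio test on column x1 — row 1: (9/5)/(1/5) = 9; row 2: (3/5)/(12/5) = 1/4; row 3: (86/5)/(14/5) = 43/7. Minimum is 1/4 at row 2 (s2 leaves); pivot element 12/5.
Divide row 2 by 12/5; eliminate column x1 from the other rows.
Row 1 update in column s2: 0 − (1/5)·(5/12) = -1/12.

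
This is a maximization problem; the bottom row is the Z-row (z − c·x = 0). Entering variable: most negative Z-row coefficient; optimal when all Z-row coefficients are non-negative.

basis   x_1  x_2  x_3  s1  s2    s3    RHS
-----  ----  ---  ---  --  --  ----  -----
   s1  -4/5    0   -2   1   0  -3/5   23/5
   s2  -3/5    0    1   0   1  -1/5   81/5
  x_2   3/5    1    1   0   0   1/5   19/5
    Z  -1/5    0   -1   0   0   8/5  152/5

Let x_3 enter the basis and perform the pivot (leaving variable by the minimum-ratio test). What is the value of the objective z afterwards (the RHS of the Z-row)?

Ratio test on column x_3 — row 1: entry -2 ≤ 0; row 2: (81/5)/1 = 81/5; row 3: (19/5)/1 = 19/5. Minimum is 19/5 at row 3 (x_2 leaves); pivot element 1.
Pivot on row 3; the Z-row RHS becomes 152/5 − (-1)·(19/5) = 171/5.

171/5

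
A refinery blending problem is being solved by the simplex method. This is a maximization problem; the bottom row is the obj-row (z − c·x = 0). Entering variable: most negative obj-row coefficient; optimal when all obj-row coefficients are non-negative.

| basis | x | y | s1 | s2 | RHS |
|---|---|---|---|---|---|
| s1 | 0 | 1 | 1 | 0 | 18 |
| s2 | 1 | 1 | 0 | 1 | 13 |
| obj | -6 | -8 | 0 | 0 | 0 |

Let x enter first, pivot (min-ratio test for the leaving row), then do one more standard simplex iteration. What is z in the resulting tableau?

104

Ratio test on column x — row 1: entry 0 ≤ 0; row 2: 13/1 = 13. Minimum is 13 at row 2 (s2 leaves); pivot element 1.
Pivot on row 2; the obj-row RHS becomes 0 − (-6)·13 = 78.
Next entering variable (most negative obj-row entry -2): y.
Ratio test on column y — row 1: 18/1 = 18; row 2: 13/1 = 13. Minimum is 13 at row 2 (x leaves); pivot element 1.
After the second pivot the obj-row RHS is 78 − (-2)·13 = 104.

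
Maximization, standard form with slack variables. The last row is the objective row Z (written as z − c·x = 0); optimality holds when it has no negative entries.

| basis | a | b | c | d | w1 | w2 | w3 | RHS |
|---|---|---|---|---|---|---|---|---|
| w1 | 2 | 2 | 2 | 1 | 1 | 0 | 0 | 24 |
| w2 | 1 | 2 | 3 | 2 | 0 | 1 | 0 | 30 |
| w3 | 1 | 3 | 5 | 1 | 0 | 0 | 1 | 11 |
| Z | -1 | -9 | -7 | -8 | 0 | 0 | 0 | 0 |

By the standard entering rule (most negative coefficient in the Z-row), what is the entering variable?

Negative Z-row entries: a: -1, b: -9, c: -7, d: -8.
The most negative is -9 in column b, so b enters.

b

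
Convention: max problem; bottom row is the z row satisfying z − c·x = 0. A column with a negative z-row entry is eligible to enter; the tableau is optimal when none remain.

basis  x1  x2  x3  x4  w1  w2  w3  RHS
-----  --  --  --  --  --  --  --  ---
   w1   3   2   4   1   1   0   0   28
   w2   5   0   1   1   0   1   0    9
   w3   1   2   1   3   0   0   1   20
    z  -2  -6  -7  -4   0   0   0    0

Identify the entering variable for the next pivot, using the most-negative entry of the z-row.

x3

Negative z-row entries: x1: -2, x2: -6, x3: -7, x4: -4.
The most negative is -7 in column x3, so x3 enters.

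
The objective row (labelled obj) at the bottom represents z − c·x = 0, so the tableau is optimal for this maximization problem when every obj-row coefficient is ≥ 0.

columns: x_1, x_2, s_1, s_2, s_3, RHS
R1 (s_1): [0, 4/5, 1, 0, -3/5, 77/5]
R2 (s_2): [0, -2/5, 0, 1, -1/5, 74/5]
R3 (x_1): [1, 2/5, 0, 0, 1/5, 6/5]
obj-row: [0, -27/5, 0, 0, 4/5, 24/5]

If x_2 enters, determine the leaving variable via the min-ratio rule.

x_1

Column x_2 entries and ratios — s_1: (77/5)/(4/5) = 77/4; s_2: -2/5 ≤ 0, skip; x_1: (6/5)/(2/5) = 3.
Smallest ratio is 3 in the row of x_1, so x_1 leaves.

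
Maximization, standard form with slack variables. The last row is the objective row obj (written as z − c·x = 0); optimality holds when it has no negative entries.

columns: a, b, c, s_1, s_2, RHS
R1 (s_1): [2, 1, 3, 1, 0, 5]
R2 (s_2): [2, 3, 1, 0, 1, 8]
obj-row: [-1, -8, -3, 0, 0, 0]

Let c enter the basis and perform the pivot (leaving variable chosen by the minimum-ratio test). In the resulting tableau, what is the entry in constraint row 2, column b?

8/3

Ratio test on column c — row 1: 5/3 = 5/3; row 2: 8/1 = 8. Minimum is 5/3 at row 1 (s_1 leaves); pivot element 3.
Divide row 1 by 3; eliminate column c from the other rows.
Row 2 update in column b: 3 − 1·(1/3) = 8/3.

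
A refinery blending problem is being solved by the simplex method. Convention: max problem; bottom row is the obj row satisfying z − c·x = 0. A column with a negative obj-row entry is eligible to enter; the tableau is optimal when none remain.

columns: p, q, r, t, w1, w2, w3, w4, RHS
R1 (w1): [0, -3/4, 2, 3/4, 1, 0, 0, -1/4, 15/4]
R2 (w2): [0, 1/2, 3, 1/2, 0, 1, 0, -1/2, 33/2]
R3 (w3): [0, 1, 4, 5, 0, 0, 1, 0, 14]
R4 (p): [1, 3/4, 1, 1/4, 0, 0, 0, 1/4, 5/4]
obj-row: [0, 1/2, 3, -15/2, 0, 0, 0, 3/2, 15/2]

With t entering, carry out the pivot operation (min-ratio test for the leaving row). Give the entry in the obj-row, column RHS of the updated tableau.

57/2

Ratio test on column t — row 1: (15/4)/(3/4) = 5; row 2: (33/2)/(1/2) = 33; row 3: 14/5 = 14/5; row 4: (5/4)/(1/4) = 5. Minimum is 14/5 at row 3 (w3 leaves); pivot element 5.
Divide row 3 by 5; eliminate column t from the other rows.
obj-row update in column RHS: 15/2 − (-15/2)·(14/5) = 57/2.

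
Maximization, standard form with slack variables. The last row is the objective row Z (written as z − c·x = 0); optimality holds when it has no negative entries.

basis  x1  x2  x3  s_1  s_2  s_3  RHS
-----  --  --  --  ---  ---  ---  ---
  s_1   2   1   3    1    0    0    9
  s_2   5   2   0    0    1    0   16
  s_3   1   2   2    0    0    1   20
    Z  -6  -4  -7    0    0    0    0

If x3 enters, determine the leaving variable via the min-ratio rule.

s_1

Column x3 entries and ratios — s_1: 9/3 = 3; s_2: 0 ≤ 0, skip; s_3: 20/2 = 10.
Smallest ratio is 3 in the row of s_1, so s_1 leaves.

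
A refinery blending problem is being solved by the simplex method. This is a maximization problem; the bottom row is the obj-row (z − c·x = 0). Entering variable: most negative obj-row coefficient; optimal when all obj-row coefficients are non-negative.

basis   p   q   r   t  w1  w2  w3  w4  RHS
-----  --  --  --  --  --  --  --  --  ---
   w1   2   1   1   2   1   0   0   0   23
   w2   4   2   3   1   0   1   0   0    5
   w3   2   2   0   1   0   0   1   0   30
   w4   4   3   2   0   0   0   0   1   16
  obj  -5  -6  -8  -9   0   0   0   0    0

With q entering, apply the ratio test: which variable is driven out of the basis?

w2

Column q entries and ratios — w1: 23/1 = 23; w2: 5/2 = 5/2; w3: 30/2 = 15; w4: 16/3 = 16/3.
Smallest ratio is 5/2 in the row of w2, so w2 leaves.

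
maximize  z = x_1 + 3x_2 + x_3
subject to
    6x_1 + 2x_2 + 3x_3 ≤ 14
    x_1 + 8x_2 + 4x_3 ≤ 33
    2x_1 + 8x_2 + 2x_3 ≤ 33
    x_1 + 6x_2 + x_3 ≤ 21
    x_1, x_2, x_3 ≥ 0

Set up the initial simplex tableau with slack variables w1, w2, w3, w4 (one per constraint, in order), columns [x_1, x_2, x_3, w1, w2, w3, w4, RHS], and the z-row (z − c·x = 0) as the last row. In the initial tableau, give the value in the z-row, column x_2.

-3

The z-row carries the negated objective coefficients: the x_2 entry is -3.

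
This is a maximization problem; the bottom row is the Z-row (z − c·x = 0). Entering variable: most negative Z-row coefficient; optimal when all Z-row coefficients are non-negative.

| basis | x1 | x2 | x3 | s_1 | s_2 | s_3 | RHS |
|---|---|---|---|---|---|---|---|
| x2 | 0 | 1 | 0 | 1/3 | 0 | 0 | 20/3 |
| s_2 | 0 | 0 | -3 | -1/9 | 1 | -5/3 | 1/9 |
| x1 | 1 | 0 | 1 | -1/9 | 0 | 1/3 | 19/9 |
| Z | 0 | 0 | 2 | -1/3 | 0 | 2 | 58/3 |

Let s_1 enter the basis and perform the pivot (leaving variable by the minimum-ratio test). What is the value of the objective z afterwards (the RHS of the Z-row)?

Ratio test on column s_1 — row 1: (20/3)/(1/3) = 20; row 2: entry -1/9 ≤ 0; row 3: entry -1/9 ≤ 0. Minimum is 20 at row 1 (x2 leaves); pivot element 1/3.
Pivot on row 1; the Z-row RHS becomes 58/3 − (-1/3)·20 = 26.

26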